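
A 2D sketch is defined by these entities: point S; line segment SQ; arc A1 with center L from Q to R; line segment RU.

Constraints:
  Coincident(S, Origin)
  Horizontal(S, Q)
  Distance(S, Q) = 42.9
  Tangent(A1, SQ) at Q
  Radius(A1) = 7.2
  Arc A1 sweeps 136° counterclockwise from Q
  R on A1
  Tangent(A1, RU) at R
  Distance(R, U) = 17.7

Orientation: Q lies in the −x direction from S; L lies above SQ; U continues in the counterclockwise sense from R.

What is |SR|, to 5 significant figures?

39.869

A1 meets SQ tangentially, so LQ is at right angles to SQ, so L = Q + (0, 7.2) = (-42.900, 7.2000). On A1, Q sits at bearing -90° from L; a 136° counterclockwise sweep puts R at bearing 46°, so R = L + 7.2·(cos 46°, sin 46°) = (-37.898, 12.379). Then |SR| = |R − S| = 39.869.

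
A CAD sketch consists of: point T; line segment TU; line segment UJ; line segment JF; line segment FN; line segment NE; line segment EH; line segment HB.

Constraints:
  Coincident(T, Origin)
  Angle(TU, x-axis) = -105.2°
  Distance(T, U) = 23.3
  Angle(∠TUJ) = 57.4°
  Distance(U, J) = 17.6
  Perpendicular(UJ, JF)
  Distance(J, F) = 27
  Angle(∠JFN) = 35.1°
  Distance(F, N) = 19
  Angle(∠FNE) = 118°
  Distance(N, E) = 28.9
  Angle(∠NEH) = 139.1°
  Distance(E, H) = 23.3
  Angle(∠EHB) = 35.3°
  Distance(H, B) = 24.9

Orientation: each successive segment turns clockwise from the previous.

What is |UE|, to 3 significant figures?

24.4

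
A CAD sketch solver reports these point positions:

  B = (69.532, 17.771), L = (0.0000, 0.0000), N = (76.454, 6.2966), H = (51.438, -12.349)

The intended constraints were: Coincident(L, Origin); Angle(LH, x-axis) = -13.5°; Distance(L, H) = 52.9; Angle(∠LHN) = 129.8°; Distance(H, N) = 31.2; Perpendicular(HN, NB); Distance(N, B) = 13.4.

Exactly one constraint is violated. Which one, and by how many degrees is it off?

Perpendicular(HN, NB) — off by 5.60°.

L = (0.00, 0.00) ✓; LH at -13.50° ✓; |LH| = 52.90 ✓; ∠LHN = 129.8° ✓; |HN| = 31.20 ✓; ∠(HN, NB) = 84.40° ✗; |NB| = 13.40 ✓.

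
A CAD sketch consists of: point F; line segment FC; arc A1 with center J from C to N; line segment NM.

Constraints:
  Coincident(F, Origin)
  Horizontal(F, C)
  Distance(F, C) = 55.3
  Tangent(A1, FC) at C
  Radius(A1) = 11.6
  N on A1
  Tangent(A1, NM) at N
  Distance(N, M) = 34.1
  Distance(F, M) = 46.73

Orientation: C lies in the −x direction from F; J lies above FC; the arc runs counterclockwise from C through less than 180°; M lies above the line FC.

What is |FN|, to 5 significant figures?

45.447

Checks: |JN| = 11.60 ✓; ∠(JN, NM) = 90.00° ✓; |NM| = 34.10 ✓; |FM| = 46.73 ✓.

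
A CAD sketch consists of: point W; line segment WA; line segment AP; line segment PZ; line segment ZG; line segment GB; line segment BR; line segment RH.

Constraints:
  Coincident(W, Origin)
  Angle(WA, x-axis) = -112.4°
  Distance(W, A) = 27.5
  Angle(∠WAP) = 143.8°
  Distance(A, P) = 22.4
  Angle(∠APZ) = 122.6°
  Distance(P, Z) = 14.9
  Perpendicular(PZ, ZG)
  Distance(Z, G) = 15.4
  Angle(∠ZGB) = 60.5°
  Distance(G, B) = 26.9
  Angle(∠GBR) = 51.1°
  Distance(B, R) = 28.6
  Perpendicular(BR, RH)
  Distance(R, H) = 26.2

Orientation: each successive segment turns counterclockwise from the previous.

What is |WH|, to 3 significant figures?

48.7

∠GBR = 51.1° gives BR at -40.4° from the x-axis; with |BR| = 28.6, R = (9.28, -60.9). BR is perpendicular to RH, so RH runs at 49.6°; with |RH| = 26.2, H = (26.3, -41.0). Then |WH| = |H − W| = 48.7.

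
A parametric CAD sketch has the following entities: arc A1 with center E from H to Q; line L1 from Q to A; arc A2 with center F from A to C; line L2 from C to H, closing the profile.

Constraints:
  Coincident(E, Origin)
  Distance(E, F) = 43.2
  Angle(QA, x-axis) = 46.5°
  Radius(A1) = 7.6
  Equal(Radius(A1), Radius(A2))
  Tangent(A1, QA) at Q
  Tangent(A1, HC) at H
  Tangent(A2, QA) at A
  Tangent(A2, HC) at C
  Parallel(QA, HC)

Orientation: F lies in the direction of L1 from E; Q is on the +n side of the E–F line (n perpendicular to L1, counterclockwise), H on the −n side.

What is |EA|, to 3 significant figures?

43.9

Tangency of A1 to both parallel lines with radius 7.6 puts Q and H at E ± 7.6·n: Q = (-5.51, 5.23), H = (5.51, -5.23). Equal radii place A and C the same way about F: A = F + 7.6·n = (24.2, 36.6), C = F − 7.6·n = (35.2, 26.1). Then |EA| = |A − E| = 43.9.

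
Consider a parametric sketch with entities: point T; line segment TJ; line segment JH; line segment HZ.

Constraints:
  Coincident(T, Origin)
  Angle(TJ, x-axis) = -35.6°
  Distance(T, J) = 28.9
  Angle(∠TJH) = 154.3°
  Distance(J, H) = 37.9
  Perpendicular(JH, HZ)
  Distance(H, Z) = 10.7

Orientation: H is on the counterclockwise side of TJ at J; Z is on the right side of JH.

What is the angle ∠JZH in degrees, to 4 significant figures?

74.23°

∠TJH = 154.3°, so JH runs at -35.6° + (180° − 154.3°) = -9.900° from the x-axis; with |JH| = 37.9, H = J + 37.9·(cos -9.900°, sin -9.900°) = (60.83, -23.34). JH ⟂ HZ; with |HZ| = 10.7 on the right of JH, Z = H + 10.7·(-0.1719, -0.9851) = (58.99, -33.88). Then cos ∠JZH = ZJ·ZH / (|ZJ||ZH|), giving 74.23°.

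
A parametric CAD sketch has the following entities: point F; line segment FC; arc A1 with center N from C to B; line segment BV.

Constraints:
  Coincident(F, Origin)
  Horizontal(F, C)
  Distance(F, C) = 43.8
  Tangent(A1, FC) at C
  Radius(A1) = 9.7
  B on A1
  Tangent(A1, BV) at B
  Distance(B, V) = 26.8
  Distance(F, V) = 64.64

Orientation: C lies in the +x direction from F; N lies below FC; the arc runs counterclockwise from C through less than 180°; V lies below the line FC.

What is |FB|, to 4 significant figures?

39.61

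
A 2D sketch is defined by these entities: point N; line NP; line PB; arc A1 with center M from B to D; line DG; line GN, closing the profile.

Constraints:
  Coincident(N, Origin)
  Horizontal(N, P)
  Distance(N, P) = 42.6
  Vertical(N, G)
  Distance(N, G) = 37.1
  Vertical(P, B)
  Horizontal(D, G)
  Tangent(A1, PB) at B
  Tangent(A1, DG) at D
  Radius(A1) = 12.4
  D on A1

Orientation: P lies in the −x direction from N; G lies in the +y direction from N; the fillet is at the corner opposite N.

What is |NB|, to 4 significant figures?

49.24

N is at the origin; NP is horizontal with |NP| = 42.6 and P on the −x side, so P = (-42.60, 0.000). NG is vertical with |NG| = 37.1 and G on the +y side, so G = (0.000, 37.10). The virtual corner opposite N is at (-42.60, 37.10). The tangent condition forces MB to be normal to PB and the tangent condition forces MD to be normal to DG, with radius 12.4, so the center M sits 12.4 in from both sides at M = (-30.20, 24.70). That places the tangent points at B = (-42.60, 24.70) on PB and D = (-30.20, 37.10) on DG. Then |NB| = |B − N| = 49.24.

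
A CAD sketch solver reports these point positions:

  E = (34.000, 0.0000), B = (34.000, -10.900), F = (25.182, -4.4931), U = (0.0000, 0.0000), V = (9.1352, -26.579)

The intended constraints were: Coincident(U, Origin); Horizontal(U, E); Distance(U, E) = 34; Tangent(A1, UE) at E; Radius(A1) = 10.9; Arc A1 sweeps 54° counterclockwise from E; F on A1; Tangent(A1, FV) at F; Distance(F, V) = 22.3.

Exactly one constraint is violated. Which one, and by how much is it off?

Distance(F, V) = 22.3 — off by 5.00.

U = (0.00, 0.00) ✓; U.y = 0.00, E.y = 0.00 ✓; |UE| = 34.00 ✓; ∠(BE, EU) = 90.00° ✓; |BE| = 10.90 ✓; bearing(B→F) − bearing(B→E) = 54.00° ✓; |BF| = 10.90 ✓; ∠(BF, FV) = 90.00° ✓; |FV| = 27.30 ✗.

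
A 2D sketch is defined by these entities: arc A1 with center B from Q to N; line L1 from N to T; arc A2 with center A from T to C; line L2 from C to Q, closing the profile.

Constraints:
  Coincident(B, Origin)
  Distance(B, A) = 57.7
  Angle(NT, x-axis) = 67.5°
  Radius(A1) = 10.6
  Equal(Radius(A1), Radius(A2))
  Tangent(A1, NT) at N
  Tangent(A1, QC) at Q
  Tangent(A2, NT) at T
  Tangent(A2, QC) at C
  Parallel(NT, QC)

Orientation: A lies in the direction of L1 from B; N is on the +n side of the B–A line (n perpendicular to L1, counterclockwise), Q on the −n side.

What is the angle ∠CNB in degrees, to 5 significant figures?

69.826°

Tangency of A1 to both parallel lines with radius 10.6 puts N and Q at B ± 10.6·n: N = (-9.7931, 4.0564), Q = (9.7931, -4.0564). Equal radii place T and C the same way about A: T = A + 10.6·n = (12.288, 57.364), C = A − 10.6·n = (31.874, 49.251). Then cos ∠CNB = NC·NB / (|NC||NB|), giving 69.826°.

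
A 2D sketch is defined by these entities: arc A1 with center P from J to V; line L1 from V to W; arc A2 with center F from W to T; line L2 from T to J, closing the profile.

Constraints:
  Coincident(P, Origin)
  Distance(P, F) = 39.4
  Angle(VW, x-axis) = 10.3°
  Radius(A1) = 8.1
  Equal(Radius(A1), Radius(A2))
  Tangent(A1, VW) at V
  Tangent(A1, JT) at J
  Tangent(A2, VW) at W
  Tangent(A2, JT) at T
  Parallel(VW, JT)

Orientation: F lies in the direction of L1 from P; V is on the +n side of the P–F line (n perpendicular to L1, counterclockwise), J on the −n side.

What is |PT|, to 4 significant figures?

40.22

The slot axis is L1's direction at 10.3°, so u = (cos 10.3°, sin 10.3°) = (0.9839, 0.1788) and n = (−sin 10.3°, cos 10.3°) = (-0.1788, 0.9839). P is at the origin and F lies 39.4 along u from P, so F = 39.4·u = (38.77, 7.045). Tangency of A1 to both parallel lines with radius 8.1 puts V and J at P ± 8.1·n: V = (-1.448, 7.969), J = (1.448, -7.969). Equal radii place W and T the same way about F: W = F + 8.1·n = (37.32, 15.01), T = F − 8.1·n = (40.21, -0.9247). Then |PT| = |T − P| = 40.22.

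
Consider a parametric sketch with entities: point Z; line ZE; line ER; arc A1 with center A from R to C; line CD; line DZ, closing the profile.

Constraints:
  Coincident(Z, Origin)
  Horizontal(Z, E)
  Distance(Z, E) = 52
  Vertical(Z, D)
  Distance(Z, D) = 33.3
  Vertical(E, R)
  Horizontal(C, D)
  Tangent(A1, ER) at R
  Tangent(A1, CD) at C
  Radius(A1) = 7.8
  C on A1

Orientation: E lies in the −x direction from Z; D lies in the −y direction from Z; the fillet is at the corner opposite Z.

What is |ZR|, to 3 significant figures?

57.9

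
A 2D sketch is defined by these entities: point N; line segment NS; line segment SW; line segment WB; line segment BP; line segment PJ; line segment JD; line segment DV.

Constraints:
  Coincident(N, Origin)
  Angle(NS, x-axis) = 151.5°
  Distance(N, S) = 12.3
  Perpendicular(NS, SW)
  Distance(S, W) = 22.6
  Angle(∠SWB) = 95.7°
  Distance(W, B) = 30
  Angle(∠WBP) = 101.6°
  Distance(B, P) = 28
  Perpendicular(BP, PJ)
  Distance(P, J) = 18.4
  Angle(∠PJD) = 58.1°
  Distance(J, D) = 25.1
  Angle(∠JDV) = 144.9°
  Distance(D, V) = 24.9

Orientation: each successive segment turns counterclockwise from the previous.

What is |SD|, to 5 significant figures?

32.213

N is at the origin; NS runs at 151.5° with length 12.3, so S = (-10.809, 5.8691). NS ⟂ SW, so SW runs at -118.50°; with |SW| = 22.6, W = (-21.593, -13.992). ∠SWB = 95.7° gives WB at -34.200° from the x-axis; with |WB| = 30.0, B = (3.2192, -30.855). ∠WBP = 101.6° gives BP at 44.200° from the x-axis; with |BP| = 28.0, P = (23.293, -11.334). BP ⟂ PJ, so PJ runs at 134.20°; with |PJ| = 18.4, J = (10.465, 1.8571). ∠PJD = 58.1° gives JD at -103.90° from the x-axis; with |JD| = 25.1, D = (4.4351, -22.508). Then |SD| = |D − S| = 32.213.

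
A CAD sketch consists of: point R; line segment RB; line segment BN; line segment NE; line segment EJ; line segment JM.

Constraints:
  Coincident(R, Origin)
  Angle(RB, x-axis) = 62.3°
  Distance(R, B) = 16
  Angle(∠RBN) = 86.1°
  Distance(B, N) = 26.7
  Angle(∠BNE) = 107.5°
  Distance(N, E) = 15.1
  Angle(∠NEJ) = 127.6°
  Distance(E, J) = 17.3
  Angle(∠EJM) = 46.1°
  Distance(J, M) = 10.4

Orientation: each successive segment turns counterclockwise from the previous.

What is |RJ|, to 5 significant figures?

23.868

R is at the origin; RB runs at 62.3° with length 16.0, so B = (7.4375, 14.166). ∠RBN = 86.1° gives BN at 156.20° from the x-axis; with |BN| = 26.7, N = (-16.992, 24.941). ∠BNE = 107.5° gives NE at -131.30° from the x-axis; with |NE| = 15.1, E = (-26.958, 13.597). ∠NEJ = 127.6° gives EJ at -78.900° from the x-axis; with |EJ| = 17.3, J = (-23.627, -3.3795). Then |RJ| = |J − R| = 23.868.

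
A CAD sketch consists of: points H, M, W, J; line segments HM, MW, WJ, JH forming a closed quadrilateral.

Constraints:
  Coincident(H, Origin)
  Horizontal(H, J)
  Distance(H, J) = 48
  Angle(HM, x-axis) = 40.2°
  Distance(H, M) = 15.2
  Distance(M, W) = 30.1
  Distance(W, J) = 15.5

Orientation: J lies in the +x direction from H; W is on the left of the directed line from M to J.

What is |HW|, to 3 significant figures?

43.7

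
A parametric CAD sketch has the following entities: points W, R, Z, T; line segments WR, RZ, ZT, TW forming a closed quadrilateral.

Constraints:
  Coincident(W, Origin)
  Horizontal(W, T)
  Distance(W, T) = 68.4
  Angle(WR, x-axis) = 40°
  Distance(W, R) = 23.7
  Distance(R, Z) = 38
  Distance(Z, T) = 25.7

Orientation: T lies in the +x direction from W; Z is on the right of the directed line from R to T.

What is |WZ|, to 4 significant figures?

46.72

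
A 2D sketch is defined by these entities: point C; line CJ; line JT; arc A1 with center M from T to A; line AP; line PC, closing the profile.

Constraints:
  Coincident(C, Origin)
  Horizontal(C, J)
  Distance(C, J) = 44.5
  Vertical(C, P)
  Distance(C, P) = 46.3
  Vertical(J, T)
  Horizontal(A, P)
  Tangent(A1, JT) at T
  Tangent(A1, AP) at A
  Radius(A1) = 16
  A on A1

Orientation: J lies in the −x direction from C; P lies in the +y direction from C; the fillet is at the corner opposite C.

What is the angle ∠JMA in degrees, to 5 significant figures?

152.16°

C is at the origin; C and J share the same y with |CJ| = 44.5 and J on the −x side, so J = (-44.500, 0.0000). C and P share the same x with |CP| = 46.3 and P on the +y side, so P = (0.0000, 46.300). The virtual corner opposite C is at (-44.500, 46.300). Since A1 is tangent to JT there, MT ⟂ JT and the tangent condition forces MA to be normal to AP, with radius 16.0, so the center M sits 16.0 in from both sides at M = (-28.500, 30.300). That places the tangent points at T = (-44.500, 30.300) on JT and A = (-28.500, 46.300) on AP. Then cos ∠JMA = MJ·MA / (|MJ||MA|), giving 152.16°.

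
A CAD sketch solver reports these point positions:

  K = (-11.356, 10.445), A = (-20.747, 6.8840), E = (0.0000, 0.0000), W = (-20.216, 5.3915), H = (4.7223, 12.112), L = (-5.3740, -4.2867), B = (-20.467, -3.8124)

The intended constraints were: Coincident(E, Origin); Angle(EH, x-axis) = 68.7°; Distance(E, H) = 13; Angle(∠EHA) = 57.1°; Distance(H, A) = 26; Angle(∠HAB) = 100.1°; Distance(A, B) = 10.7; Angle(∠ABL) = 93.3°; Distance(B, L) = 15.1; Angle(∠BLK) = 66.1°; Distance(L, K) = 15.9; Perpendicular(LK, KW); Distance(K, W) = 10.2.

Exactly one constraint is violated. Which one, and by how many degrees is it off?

Perpendicular(LK, KW) — off by 7.60°.

E = (0.00, 0.00) ✓; EH at 68.70° ✓; |EH| = 13.00 ✓; ∠EHA = 57.10° ✓; |HA| = 26.00 ✓; ∠HAB = 100.1° ✓; |AB| = 10.70 ✓; ∠ABL = 93.30° ✓; |BL| = 15.10 ✓; ∠BLK = 66.10° ✓; |LK| = 15.90 ✓; ∠(LK, KW) = 97.60° ✗; |KW| = 10.20 ✓.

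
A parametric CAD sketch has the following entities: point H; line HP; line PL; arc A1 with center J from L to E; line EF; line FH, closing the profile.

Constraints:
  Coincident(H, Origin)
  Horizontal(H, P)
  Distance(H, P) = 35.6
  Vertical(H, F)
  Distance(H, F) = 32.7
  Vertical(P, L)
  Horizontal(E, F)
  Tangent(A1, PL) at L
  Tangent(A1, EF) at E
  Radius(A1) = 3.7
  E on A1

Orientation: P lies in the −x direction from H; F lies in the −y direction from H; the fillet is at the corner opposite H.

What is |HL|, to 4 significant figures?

45.92

The virtual corner opposite H is at (-35.60, -32.70). Since A1 is tangent to PL there, JL ⟂ PL and A1 meets EF tangentially, so JE is at right angles to EF, with radius 3.7, so the center J sits 3.7 in from both sides at J = (-31.90, -29.00). That places the tangent points at L = (-35.60, -29.00) on PL and E = (-31.90, -32.70) on EF. Then |HL| = |L − H| = 45.92.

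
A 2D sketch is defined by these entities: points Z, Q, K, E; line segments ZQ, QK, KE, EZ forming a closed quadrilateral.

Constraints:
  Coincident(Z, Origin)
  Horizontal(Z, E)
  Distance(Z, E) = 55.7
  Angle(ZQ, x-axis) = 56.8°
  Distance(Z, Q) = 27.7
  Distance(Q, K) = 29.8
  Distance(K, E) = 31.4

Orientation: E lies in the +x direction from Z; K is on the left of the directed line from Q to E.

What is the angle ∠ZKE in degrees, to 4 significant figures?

77.78°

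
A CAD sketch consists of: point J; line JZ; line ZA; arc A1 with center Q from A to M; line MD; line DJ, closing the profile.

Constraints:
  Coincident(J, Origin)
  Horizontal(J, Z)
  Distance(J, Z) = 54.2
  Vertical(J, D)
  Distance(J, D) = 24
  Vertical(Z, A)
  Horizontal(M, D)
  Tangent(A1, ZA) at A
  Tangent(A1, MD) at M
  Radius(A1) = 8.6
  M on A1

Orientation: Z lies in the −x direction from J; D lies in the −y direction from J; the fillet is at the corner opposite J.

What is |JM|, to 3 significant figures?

51.5

J is at the origin; JZ is horizontal with |JZ| = 54.2 and Z on the −x side, so Z = (-54.2, 0.00). JD is vertical with |JD| = 24.0 and D on the −y side, so D = (0.00, -24.0). The virtual corner opposite J is at (-54.2, -24.0). A1 meets ZA tangentially, so QA is at right angles to ZA and A1 meets MD tangentially, so QM is at right angles to MD, with radius 8.6, so the center Q sits 8.6 in from both sides at Q = (-45.6, -15.4). That places the tangent points at A = (-54.2, -15.4) on ZA and M = (-45.6, -24.0) on MD. Then |JM| = |M − J| = 51.5.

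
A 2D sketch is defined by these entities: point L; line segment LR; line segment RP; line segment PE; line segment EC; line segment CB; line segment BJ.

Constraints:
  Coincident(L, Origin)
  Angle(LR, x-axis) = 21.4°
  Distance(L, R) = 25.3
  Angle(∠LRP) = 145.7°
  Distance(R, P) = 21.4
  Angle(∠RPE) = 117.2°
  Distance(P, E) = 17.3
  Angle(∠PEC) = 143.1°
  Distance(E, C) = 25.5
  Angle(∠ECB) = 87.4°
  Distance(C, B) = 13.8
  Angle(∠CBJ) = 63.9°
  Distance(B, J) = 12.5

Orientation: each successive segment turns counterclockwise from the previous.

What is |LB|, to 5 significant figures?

39.946

L is at the origin; LR runs at 21.4° with length 25.3, so R = (23.556, 9.2314). ∠LRP = 145.7° gives RP at 55.700° from the x-axis; with |RP| = 21.4, P = (35.615, 26.910). ∠RPE = 117.2° gives PE at 118.50° from the x-axis; with |PE| = 17.3, E = (27.360, 42.113). ∠PEC = 143.1° gives EC at 155.40° from the x-axis; with |EC| = 25.5, C = (4.1748, 52.729). ∠ECB = 87.4° gives CB at -112.00° from the x-axis; with |CB| = 13.8, B = (-0.99477, 39.933). Then |LB| = |B − L| = 39.946.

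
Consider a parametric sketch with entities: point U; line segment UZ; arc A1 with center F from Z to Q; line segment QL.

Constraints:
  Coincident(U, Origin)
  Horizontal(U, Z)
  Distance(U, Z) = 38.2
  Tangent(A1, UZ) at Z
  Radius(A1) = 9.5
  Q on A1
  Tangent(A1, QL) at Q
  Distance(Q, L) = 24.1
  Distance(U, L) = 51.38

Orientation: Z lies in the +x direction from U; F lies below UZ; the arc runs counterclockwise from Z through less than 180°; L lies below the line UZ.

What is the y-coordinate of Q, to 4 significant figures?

-12.66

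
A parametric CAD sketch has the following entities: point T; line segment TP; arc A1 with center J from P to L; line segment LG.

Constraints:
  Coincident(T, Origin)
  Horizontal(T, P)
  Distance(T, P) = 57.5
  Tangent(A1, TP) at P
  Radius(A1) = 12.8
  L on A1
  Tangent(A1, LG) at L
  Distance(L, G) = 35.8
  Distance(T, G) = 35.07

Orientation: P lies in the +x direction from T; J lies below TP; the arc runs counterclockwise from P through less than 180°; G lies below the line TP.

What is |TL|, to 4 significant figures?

49.08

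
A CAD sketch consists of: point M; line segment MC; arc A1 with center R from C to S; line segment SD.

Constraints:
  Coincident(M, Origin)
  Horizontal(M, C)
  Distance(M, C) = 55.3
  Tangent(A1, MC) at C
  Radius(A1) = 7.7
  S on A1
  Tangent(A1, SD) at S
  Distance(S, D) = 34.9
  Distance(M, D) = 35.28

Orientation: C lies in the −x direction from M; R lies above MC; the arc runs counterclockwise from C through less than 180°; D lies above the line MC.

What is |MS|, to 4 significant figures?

50.15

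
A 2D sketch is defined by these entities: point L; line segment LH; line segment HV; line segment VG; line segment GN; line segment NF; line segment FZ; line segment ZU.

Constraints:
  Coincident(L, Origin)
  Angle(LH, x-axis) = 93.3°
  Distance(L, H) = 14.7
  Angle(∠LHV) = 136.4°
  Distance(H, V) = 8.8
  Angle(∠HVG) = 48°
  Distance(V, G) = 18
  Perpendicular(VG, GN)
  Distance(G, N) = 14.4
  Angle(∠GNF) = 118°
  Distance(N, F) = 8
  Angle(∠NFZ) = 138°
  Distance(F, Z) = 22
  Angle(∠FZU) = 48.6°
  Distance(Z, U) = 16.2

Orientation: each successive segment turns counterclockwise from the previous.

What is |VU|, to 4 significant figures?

4.665

L is at the origin; LH runs at 93.3° with length 14.7, so H = (-0.8462, 14.68). ∠LHV = 136.4° gives HV at 136.9° from the x-axis; with |HV| = 8.8, V = (-7.272, 20.69). ∠HVG = 48.0° gives VG at -91.10° from the x-axis; with |VG| = 18.0, G = (-7.617, 2.692). VG ⟂ GN, so GN runs at -1.100°; with |GN| = 14.4, N = (6.780, 2.415). ∠GNF = 118.0° gives NF at 60.90° from the x-axis; with |NF| = 8.0, F = (10.67, 9.405). ∠NFZ = 138.0° gives FZ at 102.9° from the x-axis; with |FZ| = 22.0, Z = (5.759, 30.85). ∠FZU = 48.6° gives ZU at -125.7° from the x-axis; with |ZU| = 16.2, U = (-3.694, 17.69). Then |VU| = |U − V| = 4.665.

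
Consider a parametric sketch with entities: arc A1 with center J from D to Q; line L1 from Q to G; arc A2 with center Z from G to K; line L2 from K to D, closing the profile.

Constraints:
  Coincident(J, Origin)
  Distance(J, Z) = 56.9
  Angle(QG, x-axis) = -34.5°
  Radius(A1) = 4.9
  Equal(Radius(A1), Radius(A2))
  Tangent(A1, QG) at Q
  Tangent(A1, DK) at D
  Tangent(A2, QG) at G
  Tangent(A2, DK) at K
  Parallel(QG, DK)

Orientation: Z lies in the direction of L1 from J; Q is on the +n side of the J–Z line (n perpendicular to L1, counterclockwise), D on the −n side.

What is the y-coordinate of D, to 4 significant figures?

-4.038

J is at the origin and Z lies 56.9 along u from J, so Z = 56.9·u = (46.89, -32.23). Tangency of A1 to both parallel lines with radius 4.9 puts Q and D at J ± 4.9·n: Q = (2.775, 4.038), D = (-2.775, -4.038). So D.y = -4.038.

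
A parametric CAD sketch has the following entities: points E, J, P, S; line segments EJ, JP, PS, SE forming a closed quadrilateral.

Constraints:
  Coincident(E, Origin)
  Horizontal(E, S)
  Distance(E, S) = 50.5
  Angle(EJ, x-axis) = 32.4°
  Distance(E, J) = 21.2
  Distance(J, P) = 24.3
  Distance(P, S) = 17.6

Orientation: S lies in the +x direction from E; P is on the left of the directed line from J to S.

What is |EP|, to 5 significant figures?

44.593

E is at the origin; ES is horizontal with |ES| = 50.5 and S in +x, so S = (50.5, 0). EJ runs at 32.4° with |EJ| = 21.2, so J = (17.900, 11.360). P is determined by |JP| = 24.3 and |PS| = 17.6 together: it lies at the intersection of circle(J, 24.3) and circle(S, 17.6). With |JS| = 34.523, the foot of the radical line on JS is 21.327 from J and the perpendicular offset is √(24.3² − 21.327²) = 11.646. Taking the left-of-JS solution: P = (41.872, 15.340).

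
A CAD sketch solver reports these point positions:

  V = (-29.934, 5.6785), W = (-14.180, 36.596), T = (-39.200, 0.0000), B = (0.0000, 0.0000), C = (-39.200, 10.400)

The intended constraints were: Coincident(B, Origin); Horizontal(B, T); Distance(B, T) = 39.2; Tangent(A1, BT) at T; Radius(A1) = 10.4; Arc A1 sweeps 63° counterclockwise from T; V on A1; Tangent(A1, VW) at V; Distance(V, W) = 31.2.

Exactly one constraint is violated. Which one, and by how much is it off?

Distance(V, W) = 31.2 — off by 3.50.

B = (0.00, 0.00) ✓; B.y = 0.00, T.y = 0.00 ✓; |BT| = 39.20 ✓; ∠(CT, TB) = 90.00° ✓; |CT| = 10.40 ✓; bearing(C→V) − bearing(C→T) = 63.00° ✓; |CV| = 10.40 ✓; ∠(CV, VW) = 90.00° ✓; |VW| = 34.70 ✗.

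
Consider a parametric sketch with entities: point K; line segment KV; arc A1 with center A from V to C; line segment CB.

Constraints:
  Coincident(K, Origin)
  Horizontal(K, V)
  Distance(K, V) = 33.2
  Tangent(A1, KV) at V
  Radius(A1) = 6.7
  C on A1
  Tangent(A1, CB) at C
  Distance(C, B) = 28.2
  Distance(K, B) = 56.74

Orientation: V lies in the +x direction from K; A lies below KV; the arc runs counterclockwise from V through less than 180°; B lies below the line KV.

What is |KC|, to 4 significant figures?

30.23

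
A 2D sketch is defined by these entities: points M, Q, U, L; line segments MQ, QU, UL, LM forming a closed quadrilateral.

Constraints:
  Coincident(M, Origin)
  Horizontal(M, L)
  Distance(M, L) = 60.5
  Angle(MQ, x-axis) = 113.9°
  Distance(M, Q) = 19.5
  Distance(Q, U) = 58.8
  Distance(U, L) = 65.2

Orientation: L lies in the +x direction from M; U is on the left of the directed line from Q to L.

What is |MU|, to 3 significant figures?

68.3

M is at the origin; ML is horizontal with |ML| = 60.5 and L in +x, so L = (60.5, 0). MQ runs at 113.9° with |MQ| = 19.5, so Q = (-7.90, 17.8). U is determined by |QU| = 58.8 and |UL| = 65.2 together: it lies at the intersection of circle(Q, 58.8) and circle(L, 65.2). With |QL| = 70.7, the foot of the radical line on QL is 29.7 from Q and the perpendicular offset is √(58.8² − 29.7²) = 50.7. Taking the left-of-QL solution: U = (33.7, 59.4).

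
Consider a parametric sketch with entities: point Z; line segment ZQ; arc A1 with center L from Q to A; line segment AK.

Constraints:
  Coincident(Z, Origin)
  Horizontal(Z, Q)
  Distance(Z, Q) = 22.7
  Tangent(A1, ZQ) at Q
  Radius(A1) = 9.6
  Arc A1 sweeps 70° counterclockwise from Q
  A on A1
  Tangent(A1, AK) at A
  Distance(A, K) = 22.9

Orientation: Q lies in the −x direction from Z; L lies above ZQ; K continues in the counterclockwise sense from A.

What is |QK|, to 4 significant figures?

32.54

Z is at the origin; ZQ is horizontal with |ZQ| = 22.7 and Q on the −x side, so Q = (-22.70, 0.000). The tangent condition forces LQ to be normal to ZQ, so L = Q + (0, 9.6) = (-22.70, 9.600). On A1, Q sits at bearing -90° from L; a 70° counterclockwise sweep puts A at bearing -20°, so A = L + 9.6·(cos -20°, sin -20°) = (-13.68, 6.317). Tangency of A1 to AK means the radius LA is perpendicular to AK, so AK runs along (−sin -20°, cos -20°); with |AK| = 22.9, K = (-5.847, 27.84). Then |QK| = |K − Q| = 32.54.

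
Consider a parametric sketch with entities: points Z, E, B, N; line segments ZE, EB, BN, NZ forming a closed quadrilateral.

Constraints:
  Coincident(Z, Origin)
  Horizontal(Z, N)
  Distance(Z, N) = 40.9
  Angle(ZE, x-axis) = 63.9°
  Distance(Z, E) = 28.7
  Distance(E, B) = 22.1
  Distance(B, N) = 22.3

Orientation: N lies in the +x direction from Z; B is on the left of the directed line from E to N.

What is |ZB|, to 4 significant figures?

40.34

Z is at the origin; Z and N share the same y with |ZN| = 40.9 and N in +x, so N = (40.9, 0). ZE runs at 63.9° with |ZE| = 28.7, so E = (12.63, 25.77). B is determined by |EB| = 22.1 and |BN| = 22.3 together: it lies at the intersection of circle(E, 22.1) and circle(N, 22.3). With |EN| = 38.26, the foot of the radical line on EN is 19.01 from E and the perpendicular offset is √(22.1² − 19.01²) = 11.27. Taking the left-of-EN solution: B = (34.27, 21.29).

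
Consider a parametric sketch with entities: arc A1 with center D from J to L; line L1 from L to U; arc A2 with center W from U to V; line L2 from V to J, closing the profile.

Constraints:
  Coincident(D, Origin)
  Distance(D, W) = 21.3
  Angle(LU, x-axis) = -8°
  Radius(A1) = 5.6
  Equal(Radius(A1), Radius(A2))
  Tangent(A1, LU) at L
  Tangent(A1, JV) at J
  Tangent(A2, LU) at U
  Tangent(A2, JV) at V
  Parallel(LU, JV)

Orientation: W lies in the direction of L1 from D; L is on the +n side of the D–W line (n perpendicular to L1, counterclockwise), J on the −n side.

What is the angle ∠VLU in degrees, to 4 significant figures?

27.74°

Tangency of A1 to both parallel lines with radius 5.6 puts L and J at D ± 5.6·n: L = (0.7794, 5.546), J = (-0.7794, -5.546). Equal radii place U and V the same way about W: U = W + 5.6·n = (21.87, 2.581), V = W − 5.6·n = (20.31, -8.510). Then cos ∠VLU = LV·LU / (|LV||LU|), giving 27.74°.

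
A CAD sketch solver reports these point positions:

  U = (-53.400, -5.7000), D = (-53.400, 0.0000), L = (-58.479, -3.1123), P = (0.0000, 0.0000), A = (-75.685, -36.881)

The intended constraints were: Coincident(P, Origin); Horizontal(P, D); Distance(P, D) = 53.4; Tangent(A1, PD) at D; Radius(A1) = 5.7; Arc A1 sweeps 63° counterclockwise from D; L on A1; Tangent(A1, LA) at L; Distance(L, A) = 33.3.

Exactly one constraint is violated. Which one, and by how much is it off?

Distance(L, A) = 33.3 — off by 4.60.

P = (0.00, 0.00) ✓; P.y = 0.00, D.y = 0.00 ✓; |PD| = 53.40 ✓; ∠(UD, DP) = 90.00° ✓; |UD| = 5.700 ✓; bearing(U→L) − bearing(U→D) = 63.00° ✓; |UL| = 5.700 ✓; ∠(UL, LA) = 90.00° ✓; |LA| = 37.90 ✗.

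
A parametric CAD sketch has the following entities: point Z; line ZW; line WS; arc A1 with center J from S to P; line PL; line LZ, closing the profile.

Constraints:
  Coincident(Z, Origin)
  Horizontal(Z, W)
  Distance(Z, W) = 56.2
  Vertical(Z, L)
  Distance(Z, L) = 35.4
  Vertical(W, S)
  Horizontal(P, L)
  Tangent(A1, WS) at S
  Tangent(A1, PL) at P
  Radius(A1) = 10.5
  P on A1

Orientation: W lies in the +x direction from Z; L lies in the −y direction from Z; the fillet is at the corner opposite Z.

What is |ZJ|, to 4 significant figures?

52.04

Z is at the origin; ZW is horizontal with |ZW| = 56.2 and W on the +x side, so W = (56.20, 0.000). ZL is vertical with |ZL| = 35.4 and L on the −y side, so L = (0.000, -35.40). The virtual corner opposite Z is at (56.20, -35.40). Tangency of A1 to WS means the radius JS is perpendicular to WS and since A1 is tangent to PL there, JP ⟂ PL, with radius 10.5, so the center J sits 10.5 in from both sides at J = (45.70, -24.90). Then |ZJ| = |J − Z| = 52.04.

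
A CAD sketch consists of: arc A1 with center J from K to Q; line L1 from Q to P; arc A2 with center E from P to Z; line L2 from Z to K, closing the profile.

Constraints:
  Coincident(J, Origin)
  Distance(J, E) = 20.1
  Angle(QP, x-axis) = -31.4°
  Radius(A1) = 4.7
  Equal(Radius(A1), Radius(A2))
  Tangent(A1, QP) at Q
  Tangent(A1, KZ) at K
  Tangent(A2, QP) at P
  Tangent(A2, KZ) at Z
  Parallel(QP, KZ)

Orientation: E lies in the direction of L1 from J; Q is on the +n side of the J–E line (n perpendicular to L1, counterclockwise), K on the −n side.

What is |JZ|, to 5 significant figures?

20.642

The slot axis is L1's direction at -31.4°, so u = (cos -31.4°, sin -31.4°) = (0.85355, -0.52101) and n = (−sin -31.4°, cos -31.4°) = (0.52101, 0.85355). J is at the origin and E lies 20.1 along u from J, so E = 20.1·u = (17.156, -10.472). Tangency of A1 to both parallel lines with radius 4.7 puts Q and K at J ± 4.7·n: Q = (2.4487, 4.0117), K = (-2.4487, -4.0117). Equal radii place P and Z the same way about E: P = E + 4.7·n = (19.605, -6.4606), Z = E − 4.7·n = (14.708, -14.484). Then |JZ| = |Z − J| = 20.642.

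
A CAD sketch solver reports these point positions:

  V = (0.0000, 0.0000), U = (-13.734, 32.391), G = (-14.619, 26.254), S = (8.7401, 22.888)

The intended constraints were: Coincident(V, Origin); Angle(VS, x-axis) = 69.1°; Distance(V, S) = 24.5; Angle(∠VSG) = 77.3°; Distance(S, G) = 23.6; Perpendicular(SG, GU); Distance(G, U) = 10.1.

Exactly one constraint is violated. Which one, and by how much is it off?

Distance(G, U) = 10.1 — off by 3.90.

V = (0.00, 0.00) ✓; VS at 69.10° ✓; |VS| = 24.50 ✓; ∠VSG = 77.30° ✓; |SG| = 23.60 ✓; ∠(SG, GU) = 90.01° ✓; |GU| = 6.200 ✗.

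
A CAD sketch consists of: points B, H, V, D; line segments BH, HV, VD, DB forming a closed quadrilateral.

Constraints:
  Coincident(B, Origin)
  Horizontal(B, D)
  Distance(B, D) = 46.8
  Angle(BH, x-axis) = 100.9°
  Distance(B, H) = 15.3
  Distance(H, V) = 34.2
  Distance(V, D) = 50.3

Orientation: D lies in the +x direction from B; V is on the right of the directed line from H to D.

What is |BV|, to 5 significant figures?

19.034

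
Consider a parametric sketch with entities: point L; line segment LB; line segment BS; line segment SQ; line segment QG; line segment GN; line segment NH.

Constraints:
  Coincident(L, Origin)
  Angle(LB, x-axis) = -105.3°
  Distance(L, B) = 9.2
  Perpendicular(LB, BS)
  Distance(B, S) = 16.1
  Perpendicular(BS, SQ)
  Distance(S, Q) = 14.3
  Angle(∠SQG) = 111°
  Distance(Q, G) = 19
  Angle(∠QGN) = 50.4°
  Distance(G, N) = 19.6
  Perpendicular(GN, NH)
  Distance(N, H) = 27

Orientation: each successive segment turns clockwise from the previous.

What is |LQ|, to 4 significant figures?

16.89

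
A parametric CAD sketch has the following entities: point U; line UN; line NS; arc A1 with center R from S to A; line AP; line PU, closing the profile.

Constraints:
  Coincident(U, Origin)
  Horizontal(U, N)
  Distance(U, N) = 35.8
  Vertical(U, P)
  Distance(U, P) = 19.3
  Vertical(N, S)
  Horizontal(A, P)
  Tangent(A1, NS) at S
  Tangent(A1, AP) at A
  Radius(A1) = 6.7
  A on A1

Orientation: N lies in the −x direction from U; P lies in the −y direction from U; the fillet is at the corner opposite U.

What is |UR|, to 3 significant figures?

31.7

UP is vertical with |UP| = 19.3 and P on the −y side, so P = (0.00, -19.3). The virtual corner opposite U is at (-35.8, -19.3). The tangent condition forces RS to be normal to NS and tangency of A1 to AP means the radius RA is perpendicular to AP, with radius 6.7, so the center R sits 6.7 in from both sides at R = (-29.1, -12.6). Then |UR| = |R − U| = 31.7.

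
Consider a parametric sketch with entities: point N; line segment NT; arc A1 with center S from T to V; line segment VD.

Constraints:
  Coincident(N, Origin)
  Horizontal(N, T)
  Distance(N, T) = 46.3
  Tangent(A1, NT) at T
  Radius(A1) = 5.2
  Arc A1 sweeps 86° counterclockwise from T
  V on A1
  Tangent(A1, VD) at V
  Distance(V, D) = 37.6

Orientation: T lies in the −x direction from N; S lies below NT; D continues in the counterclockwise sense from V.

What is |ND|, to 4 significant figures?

68.71

N is at the origin; NT is horizontal with |NT| = 46.3 and T on the −x side, so T = (-46.30, 0.000). Since A1 is tangent to NT there, ST ⟂ NT, so S = T + (0, -5.2) = (-46.30, -5.200). On A1, T sits at bearing 90° from S; an 86° counterclockwise sweep puts V at bearing 176°, so V = S + 5.2·(cos 176°, sin 176°) = (-51.49, -4.837). A1 meets VD tangentially, so SV is at right angles to VD, so VD runs along (−sin 176°, cos 176°); with |VD| = 37.6, D = (-54.11, -42.35). Then |ND| = |D − N| = 68.71.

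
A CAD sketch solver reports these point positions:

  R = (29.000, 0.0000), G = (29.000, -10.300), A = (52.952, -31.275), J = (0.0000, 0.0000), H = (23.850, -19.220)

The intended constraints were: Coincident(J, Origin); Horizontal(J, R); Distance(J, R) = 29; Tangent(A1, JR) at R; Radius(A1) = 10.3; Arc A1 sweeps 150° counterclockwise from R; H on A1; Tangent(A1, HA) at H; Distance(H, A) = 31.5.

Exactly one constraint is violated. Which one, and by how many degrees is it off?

Tangent(A1, HA) at H — off by 7.50°.

J = (0.00, 0.00) ✓; J.y = 0.00, R.y = 0.00 ✓; |JR| = 29.00 ✓; ∠(GR, RJ) = 90.00° ✓; |GR| = 10.30 ✓; bearing(G→H) − bearing(G→R) = 150.0° ✓; |GH| = 10.30 ✓; ∠(GH, HA) = 82.50° ✗; |HA| = 31.50 ✓.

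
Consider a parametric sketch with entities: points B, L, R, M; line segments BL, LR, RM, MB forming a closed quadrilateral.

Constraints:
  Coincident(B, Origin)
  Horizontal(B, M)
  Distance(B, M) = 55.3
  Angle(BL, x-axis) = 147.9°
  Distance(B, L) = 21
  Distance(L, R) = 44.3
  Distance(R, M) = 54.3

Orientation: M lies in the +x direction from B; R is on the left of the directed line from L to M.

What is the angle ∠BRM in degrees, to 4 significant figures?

68.65°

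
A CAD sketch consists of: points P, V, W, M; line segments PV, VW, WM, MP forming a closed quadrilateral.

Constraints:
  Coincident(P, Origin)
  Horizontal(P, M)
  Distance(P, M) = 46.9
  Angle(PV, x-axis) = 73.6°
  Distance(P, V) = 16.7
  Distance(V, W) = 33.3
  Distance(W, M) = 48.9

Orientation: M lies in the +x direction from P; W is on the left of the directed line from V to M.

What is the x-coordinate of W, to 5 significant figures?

23.969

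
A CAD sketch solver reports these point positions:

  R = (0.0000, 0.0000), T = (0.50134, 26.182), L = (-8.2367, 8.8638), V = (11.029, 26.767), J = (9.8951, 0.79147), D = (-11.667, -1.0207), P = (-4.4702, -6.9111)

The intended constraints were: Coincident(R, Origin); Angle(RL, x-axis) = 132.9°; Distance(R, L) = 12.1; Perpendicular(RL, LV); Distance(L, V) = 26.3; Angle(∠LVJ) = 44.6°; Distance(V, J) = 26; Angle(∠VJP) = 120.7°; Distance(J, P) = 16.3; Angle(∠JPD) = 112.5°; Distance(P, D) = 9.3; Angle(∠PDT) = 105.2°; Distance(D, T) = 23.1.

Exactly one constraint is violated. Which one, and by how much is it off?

Distance(D, T) = 23.1 — off by 6.70.

R = (0.00, 0.00) ✓; RL at 132.9° ✓; |RL| = 12.10 ✓; ∠(RL, LV) = 90.00° ✓; |LV| = 26.30 ✓; ∠LVJ = 44.60° ✓; |VJ| = 26.00 ✓; ∠VJP = 120.7° ✓; |JP| = 16.30 ✓; ∠JPD = 112.5° ✓; |PD| = 9.300 ✓; ∠PDT = 105.2° ✓; |DT| = 29.80 ✗.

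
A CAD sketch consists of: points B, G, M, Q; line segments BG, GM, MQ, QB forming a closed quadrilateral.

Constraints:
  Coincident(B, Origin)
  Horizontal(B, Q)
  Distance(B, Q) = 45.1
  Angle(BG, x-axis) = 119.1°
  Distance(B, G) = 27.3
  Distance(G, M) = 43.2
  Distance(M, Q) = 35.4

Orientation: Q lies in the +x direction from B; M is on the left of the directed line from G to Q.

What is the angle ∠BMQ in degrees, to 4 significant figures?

69.38°

B is at the origin; BQ is horizontal with |BQ| = 45.1 and Q in +x, so Q = (45.1, 0). BG runs at 119.1° with |BG| = 27.3, so G = (-13.28, 23.85). M is determined by |GM| = 43.2 and |MQ| = 35.4 together: it lies at the intersection of circle(G, 43.2) and circle(Q, 35.4). With |GQ| = 63.06, the foot of the radical line on GQ is 36.39 from G and the perpendicular offset is √(43.2² − 36.39²) = 23.28. Taking the left-of-GQ solution: M = (29.22, 31.64).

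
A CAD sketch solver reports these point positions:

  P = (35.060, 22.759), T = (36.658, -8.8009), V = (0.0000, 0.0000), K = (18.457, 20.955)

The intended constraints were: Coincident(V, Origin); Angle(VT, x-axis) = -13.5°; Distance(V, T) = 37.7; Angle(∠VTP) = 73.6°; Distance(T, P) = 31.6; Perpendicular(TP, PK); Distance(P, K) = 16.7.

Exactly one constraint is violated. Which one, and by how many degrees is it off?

Perpendicular(TP, PK) — off by 3.30°.

V = (0.00, 0.00) ✓; VT at -13.50° ✓; |VT| = 37.70 ✓; ∠VTP = 73.60° ✓; |TP| = 31.60 ✓; ∠(TP, PK) = 93.30° ✗; |PK| = 16.70 ✓.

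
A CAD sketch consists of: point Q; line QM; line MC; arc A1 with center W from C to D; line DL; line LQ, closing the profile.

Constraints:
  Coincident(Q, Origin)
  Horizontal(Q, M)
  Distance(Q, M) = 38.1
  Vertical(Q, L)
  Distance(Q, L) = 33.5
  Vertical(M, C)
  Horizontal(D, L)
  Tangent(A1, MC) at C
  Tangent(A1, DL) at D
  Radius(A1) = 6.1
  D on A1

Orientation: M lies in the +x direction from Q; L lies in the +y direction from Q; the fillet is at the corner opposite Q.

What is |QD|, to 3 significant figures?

46.3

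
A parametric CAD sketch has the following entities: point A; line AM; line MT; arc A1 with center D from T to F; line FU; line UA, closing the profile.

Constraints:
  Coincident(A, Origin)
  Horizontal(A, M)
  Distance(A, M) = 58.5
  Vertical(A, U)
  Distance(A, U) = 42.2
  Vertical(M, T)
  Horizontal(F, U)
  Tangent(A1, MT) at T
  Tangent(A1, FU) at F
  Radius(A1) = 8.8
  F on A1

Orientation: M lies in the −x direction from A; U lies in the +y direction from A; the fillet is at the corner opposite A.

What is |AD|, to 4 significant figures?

59.88

A is at the origin; AM is horizontal with |AM| = 58.5 and M on the −x side, so M = (-58.50, 0.000). AU is vertical with |AU| = 42.2 and U on the +y side, so U = (0.000, 42.20). The virtual corner opposite A is at (-58.50, 42.20). Since A1 is tangent to MT there, DT ⟂ MT and A1 meets FU tangentially, so DF is at right angles to FU, with radius 8.8, so the center D sits 8.8 in from both sides at D = (-49.70, 33.40). Then |AD| = |D − A| = 59.88.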